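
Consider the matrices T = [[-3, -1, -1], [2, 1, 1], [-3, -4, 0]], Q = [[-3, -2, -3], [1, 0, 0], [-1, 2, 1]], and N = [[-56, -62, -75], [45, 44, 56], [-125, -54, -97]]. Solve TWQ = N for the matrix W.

W = [[-5, 0, 4], [-5, 3, -5], [-2, -4, 2]]

Left-multiply by T⁻¹ and right-multiply by Q⁻¹: W = T⁻¹NQ⁻¹.
det T = -4; the adjugate gives T⁻¹ = [[-1, -1, 0], [3/4, 3/4, -1/4], [5/4, 9/4, 1/4]].
Q has determinant -4; Q⁻¹ = [[0, 1, 0], [1/4, 3/2, 3/4], [-1/2, -2, -1/2]].
T⁻¹N = [[11, 18, 19], [23, 0, 10], [0, 8, 8]].
W = (T⁻¹N)Q⁻¹ = [[-5, 0, 4], [-5, 3, -5], [-2, -4, 2]].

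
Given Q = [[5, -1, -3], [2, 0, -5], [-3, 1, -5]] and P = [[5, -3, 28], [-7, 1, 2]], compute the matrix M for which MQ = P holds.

Right-multiplying both sides by Q⁻¹ gives M = PQ⁻¹.
det Q = -6, so Q⁻¹ = [[-5/6, 4/3, -5/6], [-25/6, 17/3, -19/6], [-1/3, 1/3, -1/3]].
M = PQ⁻¹ = [[5, -3, 28], [-7, 1, 2]] · [[-5/6, 4/3, -5/6], [-25/6, 17/3, -19/6], [-1/3, 1/3, -1/3]] = [[-1, -1, -4], [1, -3, 2]].

M = [[-1, -1, -4], [1, -3, 2]]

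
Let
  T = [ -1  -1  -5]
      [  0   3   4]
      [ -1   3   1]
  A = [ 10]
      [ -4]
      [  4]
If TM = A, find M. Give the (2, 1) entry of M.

Since T multiplies M on the left, M = T⁻¹A.
det T = -2, so T⁻¹ = [[9/2, 7, -11/2], [2, 3, -2], [-3/2, -2, 3/2]].
M = T⁻¹A = [[9/2, 7, -11/2], [2, 3, -2], [-3/2, -2, 3/2]] · [[10], [-4], [4]] = [[-5], [0], [-1]].

0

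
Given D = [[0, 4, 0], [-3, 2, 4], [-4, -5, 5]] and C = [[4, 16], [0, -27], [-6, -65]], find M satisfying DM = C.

M = [[-6, 5], [1, 4], [-5, -5]]

Left-multiplying both sides by D⁻¹ gives M = D⁻¹C.
det D = -4, so D⁻¹ = [[-15/2, 5, -4], [1/4, 0, 0], [-23/4, 4, -3]].
M = D⁻¹C = [[-15/2, 5, -4], [1/4, 0, 0], [-23/4, 4, -3]] · [[4, 16], [0, -27], [-6, -65]] = [[-6, 5], [1, 4], [-5, -5]].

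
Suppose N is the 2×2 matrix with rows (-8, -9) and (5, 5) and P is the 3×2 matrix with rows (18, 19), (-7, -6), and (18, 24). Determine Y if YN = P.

N is on the right of Y, so right-multiply by N⁻¹: Y = PN⁻¹.
det N = 5, so N⁻¹ = [[1, 9/5], [-1, -8/5]].
Y = PN⁻¹ = [[18, 19], [-7, -6], [18, 24]] · [[1, 9/5], [-1, -8/5]] = [[-1, 2], [-1, -3], [-6, -6]].

Y = [[-1, 2], [-1, -3], [-6, -6]]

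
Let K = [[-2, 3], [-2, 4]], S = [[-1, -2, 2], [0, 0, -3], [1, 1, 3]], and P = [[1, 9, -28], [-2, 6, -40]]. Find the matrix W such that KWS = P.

Isolating W: multiply by K⁻¹ from the left and S⁻¹ from the right, so W = K⁻¹PS⁻¹.
det K = -2, so K⁻¹ = [[-2, 3/2], [-1, 1]].
det S = 3, so S⁻¹ = [[1, 8/3, 2], [-1, -5/3, -1], [0, -1/3, 0]].
K⁻¹P = [[-5, -9, -4], [-3, -3, -12]].
W = (K⁻¹P)S⁻¹ = [[4, 3, -1], [0, 1, -3]].

W = [[4, 3, -1], [0, 1, -3]]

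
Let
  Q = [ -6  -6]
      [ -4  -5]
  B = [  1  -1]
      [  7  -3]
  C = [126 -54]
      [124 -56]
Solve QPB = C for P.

P = Q⁻¹CB⁻¹ (apply Q⁻¹ on the left and B⁻¹ on the right).
det Q = 6, so Q⁻¹ = [[-5/6, 1], [2/3, -1]].
det B = 4, so B⁻¹ = [[-3/4, 1/4], [-7/4, 1/4]].
Q⁻¹C = [[19, -11], [-40, 20]].
P = (Q⁻¹C)B⁻¹ = [[5, 2], [-5, -5]].

P = [[5, 2], [-5, -5]]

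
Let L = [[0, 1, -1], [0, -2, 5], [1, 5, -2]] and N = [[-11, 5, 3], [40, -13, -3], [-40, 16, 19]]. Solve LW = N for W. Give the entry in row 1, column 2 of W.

-6

L is on the left of W, so left-multiply by L⁻¹: W = L⁻¹N.
det L = 3, so L⁻¹ = [[-7, -1, 1], [5/3, 1/3, 0], [2/3, 1/3, 0]].
W = L⁻¹N = [[-7, -1, 1], [5/3, 1/3, 0], [2/3, 1/3, 0]] · [[-11, 5, 3], [40, -13, -3], [-40, 16, 19]] = [[-3, -6, 1], [-5, 4, 4], [6, -1, 1]].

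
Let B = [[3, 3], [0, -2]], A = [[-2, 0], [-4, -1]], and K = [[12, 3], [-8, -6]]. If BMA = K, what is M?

M = [[-4, 2], [4, -3]]

Left-multiply by B⁻¹ and right-multiply by A⁻¹: M = B⁻¹KA⁻¹.
B has determinant -6; B⁻¹ = [[1/3, 1/2], [0, -1/2]].
det A = 2, so A⁻¹ = [[-1/2, 0], [2, -1]].
B⁻¹K = [[0, -2], [4, 3]].
M = (B⁻¹K)A⁻¹ = [[-4, 2], [4, -3]].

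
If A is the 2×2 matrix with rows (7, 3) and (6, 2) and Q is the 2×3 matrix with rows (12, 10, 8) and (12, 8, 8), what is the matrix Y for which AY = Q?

Y = [[3, 1, 2], [-3, 1, -2]]

Left-multiplying both sides by A⁻¹ gives Y = A⁻¹Q.
det A = -4, so A⁻¹ = [[-1/2, 3/4], [3/2, -7/4]].
Y = A⁻¹Q = [[-1/2, 3/4], [3/2, -7/4]] · [[12, 10, 8], [12, 8, 8]] = [[3, 1, 2], [-3, 1, -2]].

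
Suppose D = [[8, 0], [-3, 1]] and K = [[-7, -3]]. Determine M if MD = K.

Right-multiplying both sides by D⁻¹ gives M = KD⁻¹.
D has determinant 8; D⁻¹ = [[1/8, 0], [3/8, 1]].
M = KD⁻¹ = [[-7, -3]] · [[1/8, 0], [3/8, 1]] = [[-2, -3]].

M = [[-2, -3]]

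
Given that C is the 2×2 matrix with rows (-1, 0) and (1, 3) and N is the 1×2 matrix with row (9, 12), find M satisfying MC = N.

M = [[-5, 4]]

C is on the right of M, so right-multiply by C⁻¹: M = NC⁻¹.
det C = -3, so C⁻¹ = [[-1, 0], [1/3, 1/3]].
M = NC⁻¹ = [[9, 12]] · [[-1, 0], [1/3, 1/3]] = [[-5, 4]].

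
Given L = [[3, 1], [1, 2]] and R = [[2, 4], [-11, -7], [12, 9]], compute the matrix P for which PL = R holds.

P = [[0, 2], [-3, -2], [3, 3]]

L is on the right of P, so right-multiply by L⁻¹: P = RL⁻¹.
det L = 5, so L⁻¹ = [[2/5, -1/5], [-1/5, 3/5]].
P = RL⁻¹ = [[2, 4], [-11, -7], [12, 9]] · [[2/5, -1/5], [-1/5, 3/5]] = [[0, 2], [-3, -2], [3, 3]].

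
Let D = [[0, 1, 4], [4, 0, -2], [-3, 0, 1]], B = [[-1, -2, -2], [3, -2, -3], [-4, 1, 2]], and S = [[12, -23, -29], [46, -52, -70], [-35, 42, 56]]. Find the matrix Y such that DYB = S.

Y = [[3, 5, 0], [-3, 3, 1], [2, 1, 0]]

Isolating Y: multiply by D⁻¹ from the left and B⁻¹ from the right, so Y = D⁻¹SB⁻¹.
det D = 2, so D⁻¹ = [[0, -1/2, -1], [1, 6, 8], [0, -3/2, -2]].
det B = -1, so B⁻¹ = [[1, -2, -2], [-6, 10, 9], [5, -9, -8]].
D⁻¹S = [[12, -16, -21], [8, 1, -1], [1, -6, -7]].
Y = (D⁻¹S)B⁻¹ = [[3, 5, 0], [-3, 3, 1], [2, 1, 0]].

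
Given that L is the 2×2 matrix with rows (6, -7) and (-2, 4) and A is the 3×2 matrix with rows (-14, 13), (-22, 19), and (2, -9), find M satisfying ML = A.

Right-multiplying both sides by L⁻¹ gives M = AL⁻¹.
det L = 10; the adjugate gives L⁻¹ = [[2/5, 7/10], [1/5, 3/5]].
M = AL⁻¹ = [[-14, 13], [-22, 19], [2, -9]] · [[2/5, 7/10], [1/5, 3/5]] = [[-3, -2], [-5, -4], [-1, -4]].

M = [[-3, -2], [-5, -4], [-1, -4]]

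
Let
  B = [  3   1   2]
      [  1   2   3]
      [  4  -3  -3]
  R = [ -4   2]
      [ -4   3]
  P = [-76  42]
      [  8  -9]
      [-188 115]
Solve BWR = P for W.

W = [[5, 3], [-4, -1], [2, -2]]

Left-multiply by B⁻¹ and right-multiply by R⁻¹: W = B⁻¹PR⁻¹.
B has determinant 2; B⁻¹ = [[3/2, -3/2, -1/2], [15/2, -17/2, -7/2], [-11/2, 13/2, 5/2]].
det R = -4, so R⁻¹ = [[-3/4, 1/2], [-1, 1]].
B⁻¹P = [[-32, 19], [20, -11], [0, -2]].
W = (B⁻¹P)R⁻¹ = [[5, 3], [-4, -1], [2, -2]].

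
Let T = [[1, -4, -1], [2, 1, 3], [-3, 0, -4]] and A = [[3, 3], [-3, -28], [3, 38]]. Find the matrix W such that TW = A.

Since T multiplies W on the left, W = T⁻¹A.
T has determinant -3; T⁻¹ = [[4/3, 16/3, 11/3], [1/3, 7/3, 5/3], [-1, -4, -3]].
W = T⁻¹A = [[4/3, 16/3, 11/3], [1/3, 7/3, 5/3], [-1, -4, -3]] · [[3, 3], [-3, -28], [3, 38]] = [[-1, -6], [-1, -1], [0, -5]].

W = [[-1, -6], [-1, -1], [0, -5]]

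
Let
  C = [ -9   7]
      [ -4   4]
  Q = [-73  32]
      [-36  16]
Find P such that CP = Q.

P = [[5, -2], [-4, 2]]

Since C multiplies P on the left, P = C⁻¹Q.
det C = -8, so C⁻¹ = [[-1/2, 7/8], [-1/2, 9/8]].
P = C⁻¹Q = [[-1/2, 7/8], [-1/2, 9/8]] · [[-73, 32], [-36, 16]] = [[5, -2], [-4, 2]].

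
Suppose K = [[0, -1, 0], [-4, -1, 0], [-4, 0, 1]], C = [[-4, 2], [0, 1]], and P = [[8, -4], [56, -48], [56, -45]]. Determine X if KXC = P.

Isolating X: multiply by K⁻¹ from the left and C⁻¹ from the right, so X = K⁻¹PC⁻¹.
det K = -4; the adjugate gives K⁻¹ = [[1/4, -1/4, 0], [-1, 0, 0], [1, -1, 1]].
det C = -4; the adjugate gives C⁻¹ = [[-1/4, 1/2], [0, 1]].
K⁻¹P = [[-12, 11], [-8, 4], [8, -1]].
X = (K⁻¹P)C⁻¹ = [[3, 5], [2, 0], [-2, 3]].

X = [[3, 5], [2, 0], [-2, 3]]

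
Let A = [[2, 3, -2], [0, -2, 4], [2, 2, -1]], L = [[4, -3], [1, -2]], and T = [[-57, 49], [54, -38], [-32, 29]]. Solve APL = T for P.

P = [[2, 0], [-5, -3], [1, -2]]

P = A⁻¹TL⁻¹ (apply A⁻¹ on the left and L⁻¹ on the right).
A has determinant 4; A⁻¹ = [[-3/2, -1/4, 2], [2, 1/2, -2], [1, 1/2, -1]].
det L = -5, so L⁻¹ = [[2/5, -3/5], [1/5, -4/5]].
A⁻¹T = [[8, -6], [-23, 21], [2, 1]].
P = (A⁻¹T)L⁻¹ = [[2, 0], [-5, -3], [1, -2]].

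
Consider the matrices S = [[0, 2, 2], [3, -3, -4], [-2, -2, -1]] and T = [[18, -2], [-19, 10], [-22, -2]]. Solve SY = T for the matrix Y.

Y = [[4, 3], [5, -3], [4, 2]]

Left-multiplying both sides by S⁻¹ gives Y = S⁻¹T.
S has determinant -2; S⁻¹ = [[5/2, 1, 1], [-11/2, -2, -3], [6, 2, 3]].
Y = S⁻¹T = [[5/2, 1, 1], [-11/2, -2, -3], [6, 2, 3]] · [[18, -2], [-19, 10], [-22, -2]] = [[4, 3], [5, -3], [4, 2]].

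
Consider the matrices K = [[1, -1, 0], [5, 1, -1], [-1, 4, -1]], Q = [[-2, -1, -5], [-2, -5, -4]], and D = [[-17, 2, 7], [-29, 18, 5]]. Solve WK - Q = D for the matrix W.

WK = D + Q = [[-19, 1, 2], [-31, 13, 1]].
Since K sits to the right of W, W = (D + Q)K⁻¹.
K has determinant -3; K⁻¹ = [[-1, 1/3, -1/3], [-2, 1/3, -1/3], [-7, 1, -2]].
W = (D + Q)K⁻¹ = [[3, -4, 2], [-2, -5, 4]].

W = [[3, -4, 2], [-2, -5, 4]]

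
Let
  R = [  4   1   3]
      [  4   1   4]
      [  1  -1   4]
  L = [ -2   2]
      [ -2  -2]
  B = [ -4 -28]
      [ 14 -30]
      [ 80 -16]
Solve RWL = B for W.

Isolating W: multiply by R⁻¹ from the left and L⁻¹ from the right, so W = R⁻¹BL⁻¹.
R has determinant 5; R⁻¹ = [[8/5, -7/5, 1/5], [-12/5, 13/5, -4/5], [-1, 1, 0]].
L has determinant 8; L⁻¹ = [[-1/4, -1/4], [1/4, -1/4]].
R⁻¹B = [[-10, -6], [-18, 2], [18, -2]].
W = (R⁻¹B)L⁻¹ = [[1, 4], [5, 4], [-5, -4]].

W = [[1, 4], [5, 4], [-5, -4]]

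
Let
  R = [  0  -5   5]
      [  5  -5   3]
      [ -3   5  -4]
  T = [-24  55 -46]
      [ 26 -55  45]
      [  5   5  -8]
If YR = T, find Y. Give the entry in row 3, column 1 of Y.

R is on the right of Y, so right-multiply by R⁻¹: Y = TR⁻¹.
det R = -5, so R⁻¹ = [[-1, -1, -2], [-11/5, -3, -5], [-2, -3, -5]].
Y = TR⁻¹ = [[-24, 55, -46], [26, -55, 45], [5, 5, -8]] · [[-1, -1, -2], [-11/5, -3, -5], [-2, -3, -5]] = [[-5, -3, 3], [5, 4, -2], [0, 4, 5]].

0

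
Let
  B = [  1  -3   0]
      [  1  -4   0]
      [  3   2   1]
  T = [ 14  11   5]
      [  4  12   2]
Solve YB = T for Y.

Y = [[-3, 2, 5], [0, -2, 2]]

B is on the right of Y, so right-multiply by B⁻¹: Y = TB⁻¹.
B has determinant -1; B⁻¹ = [[4, -3, 0], [1, -1, 0], [-14, 11, 1]].
Y = TB⁻¹ = [[14, 11, 5], [4, 12, 2]] · [[4, -3, 0], [1, -1, 0], [-14, 11, 1]] = [[-3, 2, 5], [0, -2, 2]].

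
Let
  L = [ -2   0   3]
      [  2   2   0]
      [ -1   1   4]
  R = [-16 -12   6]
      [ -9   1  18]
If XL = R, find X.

Right-multiplying both sides by L⁻¹ gives X = RL⁻¹.
det L = -4; the adjugate gives L⁻¹ = [[-2, -3/4, 3/2], [2, 5/4, -3/2], [-1, -1/2, 1]].
X = RL⁻¹ = [[-16, -12, 6], [-9, 1, 18]] · [[-2, -3/4, 3/2], [2, 5/4, -3/2], [-1, -1/2, 1]] = [[2, -6, 0], [2, -1, 3]].

X = [[2, -6, 0], [2, -1, 3]]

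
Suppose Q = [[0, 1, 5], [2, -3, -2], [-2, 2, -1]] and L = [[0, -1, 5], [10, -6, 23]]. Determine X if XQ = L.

X = [[4, 5, 5], [3, -1, -6]]

Since Q sits to the right of X, X = LQ⁻¹.
Q has determinant -4; Q⁻¹ = [[-7/4, -11/4, -13/4], [-3/2, -5/2, -5/2], [1/2, 1/2, 1/2]].
X = LQ⁻¹ = [[0, -1, 5], [10, -6, 23]] · [[-7/4, -11/4, -13/4], [-3/2, -5/2, -5/2], [1/2, 1/2, 1/2]] = [[4, 5, 5], [3, -1, -6]].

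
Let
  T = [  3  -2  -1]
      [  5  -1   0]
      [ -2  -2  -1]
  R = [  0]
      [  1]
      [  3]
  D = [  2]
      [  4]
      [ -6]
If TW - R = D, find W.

W = [[1], [0], [1]]

TW = D + R = [[2], [5], [-3]].
T is on the left of W, so left-multiply by T⁻¹: W = T⁻¹(D + R).
det T = 5, so T⁻¹ = [[1/5, 0, -1/5], [1, -1, -1], [-12/5, 2, 7/5]].
W = T⁻¹(D + R) = [[1], [0], [1]].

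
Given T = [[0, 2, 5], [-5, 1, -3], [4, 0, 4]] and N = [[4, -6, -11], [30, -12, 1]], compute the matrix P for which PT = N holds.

Since T sits to the right of P, P = NT⁻¹.
det T = -4; the adjugate gives T⁻¹ = [[-1, 2, 11/4], [-2, 5, 25/4], [1, -2, -5/2]].
P = NT⁻¹ = [[4, -6, -11], [30, -12, 1]] · [[-1, 2, 11/4], [-2, 5, 25/4], [1, -2, -5/2]] = [[-3, 0, 1], [-5, -2, 5]].

P = [[-3, 0, 1], [-5, -2, 5]]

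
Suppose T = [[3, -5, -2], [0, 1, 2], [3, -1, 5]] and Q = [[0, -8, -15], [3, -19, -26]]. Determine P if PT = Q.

Since T sits to the right of P, P = QT⁻¹.
det T = -3, so T⁻¹ = [[-7/3, -9, 8/3], [-2, -7, 2], [1, 4, -1]].
P = QT⁻¹ = [[0, -8, -15], [3, -19, -26]] · [[-7/3, -9, 8/3], [-2, -7, 2], [1, 4, -1]] = [[1, -4, -1], [5, 2, -4]].

P = [[1, -4, -1], [5, 2, -4]]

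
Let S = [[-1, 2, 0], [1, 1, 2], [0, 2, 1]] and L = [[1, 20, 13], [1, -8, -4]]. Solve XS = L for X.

X = [[3, 4, 5], [-3, -2, 0]]

S is on the right of X, so right-multiply by S⁻¹: X = LS⁻¹.
det S = 1, so S⁻¹ = [[-3, -2, 4], [-1, -1, 2], [2, 2, -3]].
X = LS⁻¹ = [[1, 20, 13], [1, -8, -4]] · [[-3, -2, 4], [-1, -1, 2], [2, 2, -3]] = [[3, 4, 5], [-3, -2, 0]].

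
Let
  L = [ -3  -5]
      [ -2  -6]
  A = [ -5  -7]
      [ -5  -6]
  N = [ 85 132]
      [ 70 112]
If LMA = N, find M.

Left-multiply by L⁻¹ and right-multiply by A⁻¹: M = L⁻¹NA⁻¹.
L has determinant 8; L⁻¹ = [[-3/4, 5/8], [1/4, -3/8]].
A has determinant -5; A⁻¹ = [[6/5, -7/5], [-1, 1]].
L⁻¹N = [[-20, -29], [-5, -9]].
M = (L⁻¹N)A⁻¹ = [[5, -1], [3, -2]].

M = [[5, -1], [3, -2]]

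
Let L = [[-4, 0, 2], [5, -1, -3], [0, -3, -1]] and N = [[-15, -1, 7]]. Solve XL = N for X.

X = [[5, 1, 0]]

Right-multiplying both sides by L⁻¹ gives X = NL⁻¹.
det L = 2; the adjugate gives L⁻¹ = [[-4, -3, 1], [5/2, 2, -1], [-15/2, -6, 2]].
X = NL⁻¹ = [[-15, -1, 7]] · [[-4, -3, 1], [5/2, 2, -1], [-15/2, -6, 2]] = [[5, 1, 0]].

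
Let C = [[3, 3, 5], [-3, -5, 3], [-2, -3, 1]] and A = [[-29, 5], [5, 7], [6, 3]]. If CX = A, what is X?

C is on the left of X, so left-multiply by C⁻¹: X = C⁻¹A.
det C = -2, so C⁻¹ = [[-2, 9, -17], [3/2, -13/2, 12], [1/2, -3/2, 3]].
X = C⁻¹A = [[-2, 9, -17], [3/2, -13/2, 12], [1/2, -3/2, 3]] · [[-29, 5], [5, 7], [6, 3]] = [[1, 2], [-4, -2], [-4, 1]].

X = [[1, 2], [-4, -2], [-4, 1]]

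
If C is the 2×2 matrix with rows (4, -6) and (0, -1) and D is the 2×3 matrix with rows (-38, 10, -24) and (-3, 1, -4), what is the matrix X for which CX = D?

Left-multiplying both sides by C⁻¹ gives X = C⁻¹D.
det C = -4, so C⁻¹ = [[1/4, -3/2], [0, -1]].
X = C⁻¹D = [[1/4, -3/2], [0, -1]] · [[-38, 10, -24], [-3, 1, -4]] = [[-5, 1, 0], [3, -1, 4]].

X = [[-5, 1, 0], [3, -1, 4]]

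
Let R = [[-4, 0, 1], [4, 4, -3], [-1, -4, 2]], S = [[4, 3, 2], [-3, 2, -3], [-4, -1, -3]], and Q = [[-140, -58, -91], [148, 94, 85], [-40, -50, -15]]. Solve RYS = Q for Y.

Y = [[3, 0, -5], [-1, 4, -3], [-5, 4, -5]]

Left-multiply by R⁻¹ and right-multiply by S⁻¹: Y = R⁻¹QS⁻¹.
R has determinant 4; R⁻¹ = [[-1, -1, -1], [-5/4, -7/4, -2], [-3, -4, -4]].
det S = -5; the adjugate gives S⁻¹ = [[9/5, -7/5, 13/5], [-3/5, 4/5, -6/5], [-11/5, 8/5, -17/5]].
R⁻¹Q = [[32, 14, 21], [-4, 8, -5], [-12, -2, -7]].
Y = (R⁻¹Q)S⁻¹ = [[3, 0, -5], [-1, 4, -3], [-5, 4, -5]].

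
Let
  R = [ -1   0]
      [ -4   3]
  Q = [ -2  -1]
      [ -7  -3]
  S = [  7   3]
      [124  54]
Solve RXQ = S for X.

X = [[0, 1], [-2, -4]]

Isolating X: multiply by R⁻¹ from the left and Q⁻¹ from the right, so X = R⁻¹SQ⁻¹.
det R = -3, so R⁻¹ = [[-1, 0], [-4/3, 1/3]].
Q has determinant -1; Q⁻¹ = [[3, -1], [-7, 2]].
R⁻¹S = [[-7, -3], [32, 14]].
X = (R⁻¹S)Q⁻¹ = [[0, 1], [-2, -4]].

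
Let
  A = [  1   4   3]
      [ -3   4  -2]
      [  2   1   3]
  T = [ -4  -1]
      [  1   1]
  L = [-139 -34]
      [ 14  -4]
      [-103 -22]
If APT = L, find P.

P = [[4, 4], [4, 0], [5, -1]]

P = A⁻¹LT⁻¹ (apply A⁻¹ on the left and T⁻¹ on the right).
A has determinant 1; A⁻¹ = [[14, -9, -20], [5, -3, -7], [-11, 7, 16]].
T has determinant -3; T⁻¹ = [[-1/3, -1/3], [1/3, 4/3]].
A⁻¹L = [[-12, 0], [-16, -4], [-21, -6]].
P = (A⁻¹L)T⁻¹ = [[4, 4], [4, 0], [5, -1]].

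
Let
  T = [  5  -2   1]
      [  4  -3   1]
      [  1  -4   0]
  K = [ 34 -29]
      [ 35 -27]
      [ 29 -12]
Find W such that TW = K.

W = [[5, -4], [-6, 2], [-3, -5]]

Left-multiplying both sides by T⁻¹ gives W = T⁻¹K.
T has determinant 5; T⁻¹ = [[4/5, -4/5, 1/5], [1/5, -1/5, -1/5], [-13/5, 18/5, -7/5]].
W = T⁻¹K = [[4/5, -4/5, 1/5], [1/5, -1/5, -1/5], [-13/5, 18/5, -7/5]] · [[34, -29], [35, -27], [29, -12]] = [[5, -4], [-6, 2], [-3, -5]].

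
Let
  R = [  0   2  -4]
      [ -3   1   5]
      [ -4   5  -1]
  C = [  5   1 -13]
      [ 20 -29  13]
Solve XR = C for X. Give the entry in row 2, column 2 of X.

0

Right-multiplying both sides by R⁻¹ gives X = CR⁻¹.
det R = -2, so R⁻¹ = [[13, 9, -7], [23/2, 8, -6], [11/2, 4, -3]].
X = CR⁻¹ = [[5, 1, -13], [20, -29, 13]] · [[13, 9, -7], [23/2, 8, -6], [11/2, 4, -3]] = [[5, 1, -2], [-2, 0, -5]].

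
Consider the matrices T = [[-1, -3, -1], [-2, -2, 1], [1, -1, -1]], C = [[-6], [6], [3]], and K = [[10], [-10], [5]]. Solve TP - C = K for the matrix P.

TP = K + C = [[4], [-4], [8]].
Since T multiplies P on the left, P = T⁻¹(K + C).
det T = -4, so T⁻¹ = [[-3/4, 1/2, 5/4], [1/4, -1/2, -3/4], [-1, 1, 1]].
P = T⁻¹(K + C) = [[5], [-3], [0]].

P = [[5], [-3], [0]]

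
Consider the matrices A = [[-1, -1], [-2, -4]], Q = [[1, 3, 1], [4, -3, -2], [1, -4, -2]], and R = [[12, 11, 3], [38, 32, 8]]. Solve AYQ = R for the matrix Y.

Y = A⁻¹RQ⁻¹ (apply A⁻¹ on the left and Q⁻¹ on the right).
det A = 2, so A⁻¹ = [[-2, 1/2], [1, -1/2]].
Q has determinant 3; Q⁻¹ = [[-2/3, 2/3, -1], [2, -1, 2], [-13/3, 7/3, -5]].
A⁻¹R = [[-5, -6, -2], [-7, -5, -1]].
Y = (A⁻¹R)Q⁻¹ = [[0, -2, 3], [-1, -2, 2]].

Y = [[0, -2, 3], [-1, -2, 2]]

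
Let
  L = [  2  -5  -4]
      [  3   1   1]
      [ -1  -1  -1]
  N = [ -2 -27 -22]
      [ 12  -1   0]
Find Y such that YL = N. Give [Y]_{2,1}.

L is on the right of Y, so right-multiply by L⁻¹: Y = NL⁻¹.
det L = -2, so L⁻¹ = [[0, 1/2, 1/2], [-1, 3, 7], [1, -7/2, -17/2]].
Y = NL⁻¹ = [[-2, -27, -22], [12, -1, 0]] · [[0, 1/2, 1/2], [-1, 3, 7], [1, -7/2, -17/2]] = [[5, -5, -3], [1, 3, -1]].

1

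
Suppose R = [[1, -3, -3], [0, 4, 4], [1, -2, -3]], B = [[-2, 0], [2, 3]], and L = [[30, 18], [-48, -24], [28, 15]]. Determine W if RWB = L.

W = [[3, 0], [0, -1], [4, -1]]

Left-multiply by R⁻¹ and right-multiply by B⁻¹: W = R⁻¹LB⁻¹.
det R = -4; the adjugate gives R⁻¹ = [[1, 3/4, 0], [-1, 0, 1], [1, 1/4, -1]].
det B = -6, so B⁻¹ = [[-1/2, 0], [1/3, 1/3]].
R⁻¹L = [[-6, 0], [-2, -3], [-10, -3]].
W = (R⁻¹L)B⁻¹ = [[3, 0], [0, -1], [4, -1]].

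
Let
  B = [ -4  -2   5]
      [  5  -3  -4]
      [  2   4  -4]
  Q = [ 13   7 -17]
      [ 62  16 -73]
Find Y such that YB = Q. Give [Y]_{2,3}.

Since B sits to the right of Y, Y = QB⁻¹.
det B = -6; the adjugate gives B⁻¹ = [[-14/3, -2, -23/6], [-2, -1, -3/2], [-13/3, -2, -11/3]].
Y = QB⁻¹ = [[13, 7, -17], [62, 16, -73]] · [[-14/3, -2, -23/6], [-2, -1, -3/2], [-13/3, -2, -11/3]] = [[-1, 1, 2], [-5, 6, 6]].

6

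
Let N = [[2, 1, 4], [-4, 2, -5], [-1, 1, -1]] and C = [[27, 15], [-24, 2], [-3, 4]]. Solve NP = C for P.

P = [[0, -3], [3, 5], [6, 4]]

Left-multiplying both sides by N⁻¹ gives P = N⁻¹C.
det N = -1; the adjugate gives N⁻¹ = [[-3, -5, 13], [-1, -2, 6], [2, 3, -8]].
P = N⁻¹C = [[-3, -5, 13], [-1, -2, 6], [2, 3, -8]] · [[27, 15], [-24, 2], [-3, 4]] = [[0, -3], [3, 5], [6, 4]].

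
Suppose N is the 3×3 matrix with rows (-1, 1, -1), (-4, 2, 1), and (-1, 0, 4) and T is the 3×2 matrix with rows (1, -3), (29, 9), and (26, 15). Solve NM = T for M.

Since N multiplies M on the left, M = N⁻¹T.
N has determinant 5; N⁻¹ = [[8/5, -4/5, 3/5], [3, -1, 1], [2/5, -1/5, 2/5]].
M = N⁻¹T = [[8/5, -4/5, 3/5], [3, -1, 1], [2/5, -1/5, 2/5]] · [[1, -3], [29, 9], [26, 15]] = [[-6, -3], [0, -3], [5, 3]].

M = [[-6, -3], [0, -3], [5, 3]]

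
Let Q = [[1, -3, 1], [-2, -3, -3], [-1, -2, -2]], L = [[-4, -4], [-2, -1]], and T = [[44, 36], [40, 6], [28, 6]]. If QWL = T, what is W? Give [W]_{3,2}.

5

W = Q⁻¹TL⁻¹ (apply Q⁻¹ on the left and L⁻¹ on the right).
det Q = 4, so Q⁻¹ = [[0, -2, 3], [-1/4, -1/4, 1/4], [1/4, 5/4, -9/4]].
det L = -4, so L⁻¹ = [[1/4, -1], [-1/2, 1]].
Q⁻¹T = [[4, 6], [-14, -9], [-2, 3]].
W = (Q⁻¹T)L⁻¹ = [[-2, 2], [1, 5], [-2, 5]].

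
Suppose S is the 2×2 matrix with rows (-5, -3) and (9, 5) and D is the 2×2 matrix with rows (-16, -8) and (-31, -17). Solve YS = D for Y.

S is on the right of Y, so right-multiply by S⁻¹: Y = DS⁻¹.
S has determinant 2; S⁻¹ = [[5/2, 3/2], [-9/2, -5/2]].
Y = DS⁻¹ = [[-16, -8], [-31, -17]] · [[5/2, 3/2], [-9/2, -5/2]] = [[-4, -4], [-1, -4]].

Y = [[-4, -4], [-1, -4]]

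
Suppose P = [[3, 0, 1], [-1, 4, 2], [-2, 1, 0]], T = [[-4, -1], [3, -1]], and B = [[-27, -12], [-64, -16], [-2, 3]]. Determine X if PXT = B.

X = [[2, 2], [3, 2], [3, -3]]

Isolating X: multiply by P⁻¹ from the left and T⁻¹ from the right, so X = P⁻¹BT⁻¹.
det P = 1; the adjugate gives P⁻¹ = [[-2, 1, -4], [-4, 2, -7], [7, -3, 12]].
det T = 7; the adjugate gives T⁻¹ = [[-1/7, 1/7], [-3/7, -4/7]].
P⁻¹B = [[-2, -4], [-6, -5], [-21, 0]].
X = (P⁻¹B)T⁻¹ = [[2, 2], [3, 2], [3, -3]].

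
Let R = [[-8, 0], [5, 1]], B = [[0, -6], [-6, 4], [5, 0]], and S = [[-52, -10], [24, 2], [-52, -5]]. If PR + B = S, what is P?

PR = S − B = [[-52, -4], [30, -2], [-57, -5]].
Right-multiplying both sides by R⁻¹ gives P = (S − B)R⁻¹.
det R = -8, so R⁻¹ = [[-1/8, 0], [5/8, 1]].
P = (S − B)R⁻¹ = [[4, -4], [-5, -2], [4, -5]].

P = [[4, -4], [-5, -2], [4, -5]]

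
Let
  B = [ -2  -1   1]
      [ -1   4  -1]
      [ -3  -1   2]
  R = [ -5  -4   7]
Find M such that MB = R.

Since B sits to the right of M, M = RB⁻¹.
det B = -6; the adjugate gives B⁻¹ = [[-7/6, -1/6, 1/2], [-5/6, 1/6, 1/2], [-13/6, -1/6, 3/2]].
M = RB⁻¹ = [[-5, -4, 7]] · [[-7/6, -1/6, 1/2], [-5/6, 1/6, 1/2], [-13/6, -1/6, 3/2]] = [[-6, -1, 6]].

M = [[-6, -1, 6]]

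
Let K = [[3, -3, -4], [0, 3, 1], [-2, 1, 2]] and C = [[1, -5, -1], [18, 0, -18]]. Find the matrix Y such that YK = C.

Since K sits to the right of Y, Y = CK⁻¹.
K has determinant -3; K⁻¹ = [[-5/3, -2/3, -3], [2/3, 2/3, 1], [-2, -1, -3]].
Y = CK⁻¹ = [[1, -5, -1], [18, 0, -18]] · [[-5/3, -2/3, -3], [2/3, 2/3, 1], [-2, -1, -3]] = [[-3, -3, -5], [6, 6, 0]].

Y = [[-3, -3, -5], [6, 6, 0]]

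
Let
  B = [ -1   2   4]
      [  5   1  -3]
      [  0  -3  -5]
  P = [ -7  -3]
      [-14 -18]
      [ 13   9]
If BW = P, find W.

Since B multiplies W on the left, W = B⁻¹P.
det B = 4, so B⁻¹ = [[-7/2, -1/2, -5/2], [25/4, 5/4, 17/4], [-15/4, -3/4, -11/4]].
W = B⁻¹P = [[-7/2, -1/2, -5/2], [25/4, 5/4, 17/4], [-15/4, -3/4, -11/4]] · [[-7, -3], [-14, -18], [13, 9]] = [[-1, -3], [-6, -3], [1, 0]].

W = [[-1, -3], [-6, -3], [1, 0]]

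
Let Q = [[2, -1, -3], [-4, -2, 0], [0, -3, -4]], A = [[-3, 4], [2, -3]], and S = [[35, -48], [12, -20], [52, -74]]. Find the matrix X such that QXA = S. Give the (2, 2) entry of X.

-2

X = Q⁻¹SA⁻¹ (apply Q⁻¹ on the left and A⁻¹ on the right).
Q has determinant -4; Q⁻¹ = [[-2, -5/4, 3/2], [4, 2, -3], [-3, -3/2, 2]].
det A = 1; the adjugate gives A⁻¹ = [[-3, -4], [-2, -3]].
Q⁻¹S = [[-7, 10], [8, -10], [-19, 26]].
X = (Q⁻¹S)A⁻¹ = [[1, -2], [-4, -2], [5, -2]].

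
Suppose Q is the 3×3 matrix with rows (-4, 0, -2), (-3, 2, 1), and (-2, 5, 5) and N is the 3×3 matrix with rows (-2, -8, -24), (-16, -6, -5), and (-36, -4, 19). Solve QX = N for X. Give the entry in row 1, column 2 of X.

2

Q is on the left of X, so left-multiply by Q⁻¹: X = Q⁻¹N.
det Q = 2; the adjugate gives Q⁻¹ = [[5/2, -5, 2], [13/2, -12, 5], [-11/2, 10, -4]].
X = Q⁻¹N = [[5/2, -5, 2], [13/2, -12, 5], [-11/2, 10, -4]] · [[-2, -8, -24], [-16, -6, -5], [-36, -4, 19]] = [[3, 2, 3], [-1, 0, -1], [-5, 0, 6]].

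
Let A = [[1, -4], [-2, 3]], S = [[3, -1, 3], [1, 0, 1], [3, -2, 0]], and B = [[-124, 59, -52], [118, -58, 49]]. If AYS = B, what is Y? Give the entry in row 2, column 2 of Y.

5

Left-multiply by A⁻¹ and right-multiply by S⁻¹: Y = A⁻¹BS⁻¹.
det A = -5, so A⁻¹ = [[-3/5, -4/5], [-2/5, -1/5]].
det S = -3, so S⁻¹ = [[-2/3, 2, 1/3], [-1, 3, 0], [2/3, -1, -1/3]].
A⁻¹B = [[-20, 11, -8], [26, -12, 11]].
Y = (A⁻¹B)S⁻¹ = [[-3, 1, -4], [2, 5, 5]].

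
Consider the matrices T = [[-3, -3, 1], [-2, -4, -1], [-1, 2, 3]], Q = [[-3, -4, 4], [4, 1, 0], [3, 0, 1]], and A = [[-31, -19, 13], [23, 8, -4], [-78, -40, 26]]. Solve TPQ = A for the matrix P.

P = [[1, 2, 4], [-2, -5, 1], [3, -4, 4]]

Left-multiply by T⁻¹ and right-multiply by Q⁻¹: P = T⁻¹AQ⁻¹.
det T = 1, so T⁻¹ = [[-10, 11, 7], [7, -8, -5], [-8, 9, 6]].
Q has determinant 1; Q⁻¹ = [[1, 4, -4], [-4, -15, 16], [-3, -12, 13]].
T⁻¹A = [[17, -2, 8], [-11, 3, -7], [-13, -16, 16]].
P = (T⁻¹A)Q⁻¹ = [[1, 2, 4], [-2, -5, 1], [3, -4, 4]].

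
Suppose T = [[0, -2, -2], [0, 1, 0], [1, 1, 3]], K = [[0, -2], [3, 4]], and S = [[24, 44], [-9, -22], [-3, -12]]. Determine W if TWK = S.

W = [[5, 5], [5, -3], [-2, -1]]

Left-multiply by T⁻¹ and right-multiply by K⁻¹: W = T⁻¹SK⁻¹.
det T = 2; the adjugate gives T⁻¹ = [[3/2, 2, 1], [0, 1, 0], [-1/2, -1, 0]].
det K = 6; the adjugate gives K⁻¹ = [[2/3, 1/3], [-1/2, 0]].
T⁻¹S = [[15, 10], [-9, -22], [-3, 0]].
W = (T⁻¹S)K⁻¹ = [[5, 5], [5, -3], [-2, -1]].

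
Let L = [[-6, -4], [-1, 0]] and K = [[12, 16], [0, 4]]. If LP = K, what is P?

L is on the left of P, so left-multiply by L⁻¹: P = L⁻¹K.
det L = -4; the adjugate gives L⁻¹ = [[0, -1], [-1/4, 3/2]].
P = L⁻¹K = [[0, -1], [-1/4, 3/2]] · [[12, 16], [0, 4]] = [[0, -4], [-3, 2]].

P = [[0, -4], [-3, 2]]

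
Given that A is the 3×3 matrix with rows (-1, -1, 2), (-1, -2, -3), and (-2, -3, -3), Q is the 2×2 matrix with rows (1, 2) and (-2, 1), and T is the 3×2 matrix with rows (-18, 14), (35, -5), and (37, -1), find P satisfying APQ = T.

P = [[1, 0], [-3, 0], [0, 5]]

P = A⁻¹TQ⁻¹ (apply A⁻¹ on the left and Q⁻¹ on the right).
A has determinant -2; A⁻¹ = [[3/2, 9/2, -7/2], [-3/2, -7/2, 5/2], [1/2, 1/2, -1/2]].
Q has determinant 5; Q⁻¹ = [[1/5, -2/5], [2/5, 1/5]].
A⁻¹T = [[1, 2], [-3, -6], [-10, 5]].
P = (A⁻¹T)Q⁻¹ = [[1, 0], [-3, 0], [0, 5]].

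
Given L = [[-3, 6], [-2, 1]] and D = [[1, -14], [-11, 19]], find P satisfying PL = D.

Since L sits to the right of P, P = DL⁻¹.
L has determinant 9; L⁻¹ = [[1/9, -2/3], [2/9, -1/3]].
P = DL⁻¹ = [[1, -14], [-11, 19]] · [[1/9, -2/3], [2/9, -1/3]] = [[-3, 4], [3, 1]].

P = [[-3, 4], [3, 1]]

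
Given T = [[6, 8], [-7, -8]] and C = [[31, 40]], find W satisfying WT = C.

T is on the right of W, so right-multiply by T⁻¹: W = CT⁻¹.
T has determinant 8; T⁻¹ = [[-1, -1], [7/8, 3/4]].
W = CT⁻¹ = [[31, 40]] · [[-1, -1], [7/8, 3/4]] = [[4, -1]].

W = [[4, -1]]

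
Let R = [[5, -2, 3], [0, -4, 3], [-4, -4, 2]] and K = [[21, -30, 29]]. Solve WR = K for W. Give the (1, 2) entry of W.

4

Right-multiplying both sides by R⁻¹ gives W = KR⁻¹.
det R = -4; the adjugate gives R⁻¹ = [[-1, 2, -3/2], [3, -11/2, 15/4], [4, -7, 5]].
W = KR⁻¹ = [[21, -30, 29]] · [[-1, 2, -3/2], [3, -11/2, 15/4], [4, -7, 5]] = [[5, 4, 1]].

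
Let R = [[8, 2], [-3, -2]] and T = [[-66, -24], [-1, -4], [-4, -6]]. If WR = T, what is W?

Right-multiplying both sides by R⁻¹ gives W = TR⁻¹.
det R = -10; the adjugate gives R⁻¹ = [[1/5, 1/5], [-3/10, -4/5]].
W = TR⁻¹ = [[-66, -24], [-1, -4], [-4, -6]] · [[1/5, 1/5], [-3/10, -4/5]] = [[-6, 6], [1, 3], [1, 4]].

W = [[-6, 6], [1, 3], [1, 4]]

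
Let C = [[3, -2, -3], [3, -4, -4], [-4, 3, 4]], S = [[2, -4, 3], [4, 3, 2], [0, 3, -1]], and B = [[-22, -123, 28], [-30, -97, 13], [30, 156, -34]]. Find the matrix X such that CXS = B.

X = [[5, -3, -2], [3, -1, -3], [-4, 3, -1]]

Left-multiply by C⁻¹ and right-multiply by S⁻¹: X = C⁻¹BS⁻¹.
det C = 1, so C⁻¹ = [[-4, -1, -4], [4, 0, 3], [-7, -1, -6]].
S has determinant 2; S⁻¹ = [[-9/2, 5/2, -17/2], [2, -1, 4], [6, -3, 11]].
C⁻¹B = [[-2, -35, 11], [2, -24, 10], [4, 22, -5]].
X = (C⁻¹B)S⁻¹ = [[5, -3, -2], [3, -1, -3], [-4, 3, -1]].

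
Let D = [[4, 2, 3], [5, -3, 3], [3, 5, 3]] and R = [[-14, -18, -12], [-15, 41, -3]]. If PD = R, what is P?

P = [[-6, 2, 0], [-2, -5, 6]]

Right-multiplying both sides by D⁻¹ gives P = RD⁻¹.
D has determinant -6; D⁻¹ = [[4, -3/2, -5/2], [1, -1/2, -1/2], [-17/3, 7/3, 11/3]].
P = RD⁻¹ = [[-14, -18, -12], [-15, 41, -3]] · [[4, -3/2, -5/2], [1, -1/2, -1/2], [-17/3, 7/3, 11/3]] = [[-6, 2, 0], [-2, -5, 6]].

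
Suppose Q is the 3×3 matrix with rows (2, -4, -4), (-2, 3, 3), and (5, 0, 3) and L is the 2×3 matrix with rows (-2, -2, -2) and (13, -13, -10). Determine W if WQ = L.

Since Q sits to the right of W, W = LQ⁻¹.
det Q = -6; the adjugate gives Q⁻¹ = [[-3/2, -2, 0], [-7/2, -13/3, -1/3], [5/2, 10/3, 1/3]].
W = LQ⁻¹ = [[-2, -2, -2], [13, -13, -10]] · [[-3/2, -2, 0], [-7/2, -13/3, -1/3], [5/2, 10/3, 1/3]] = [[5, 6, 0], [1, -3, 1]].

W = [[5, 6, 0], [1, -3, 1]]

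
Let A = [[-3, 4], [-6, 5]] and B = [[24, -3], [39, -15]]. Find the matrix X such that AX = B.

A is on the left of X, so left-multiply by A⁻¹: X = A⁻¹B.
det A = 9, so A⁻¹ = [[5/9, -4/9], [2/3, -1/3]].
X = A⁻¹B = [[5/9, -4/9], [2/3, -1/3]] · [[24, -3], [39, -15]] = [[-4, 5], [3, 3]].

X = [[-4, 5], [3, 3]]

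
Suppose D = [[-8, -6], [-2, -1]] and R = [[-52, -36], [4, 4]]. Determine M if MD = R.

M = [[5, 6], [-1, 2]]

Right-multiplying both sides by D⁻¹ gives M = RD⁻¹.
D has determinant -4; D⁻¹ = [[1/4, -3/2], [-1/2, 2]].
M = RD⁻¹ = [[-52, -36], [4, 4]] · [[1/4, -3/2], [-1/2, 2]] = [[5, 6], [-1, 2]].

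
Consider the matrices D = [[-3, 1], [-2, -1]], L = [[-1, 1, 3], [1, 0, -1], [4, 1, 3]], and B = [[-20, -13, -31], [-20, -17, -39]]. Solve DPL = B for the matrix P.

P = D⁻¹BL⁻¹ (apply D⁻¹ on the left and L⁻¹ on the right).
det D = 5, so D⁻¹ = [[-1/5, -1/5], [2/5, -3/5]].
L has determinant -5; L⁻¹ = [[-1/5, 0, 1/5], [7/5, 3, -2/5], [-1/5, -1, 1/5]].
D⁻¹B = [[8, 6, 14], [4, 5, 11]].
P = (D⁻¹B)L⁻¹ = [[4, 4, 2], [4, 4, 1]].

P = [[4, 4, 2], [4, 4, 1]]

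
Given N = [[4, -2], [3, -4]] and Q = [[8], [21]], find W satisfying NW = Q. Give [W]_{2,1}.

-6

N is on the left of W, so left-multiply by N⁻¹: W = N⁻¹Q.
N has determinant -10; N⁻¹ = [[2/5, -1/5], [3/10, -2/5]].
W = N⁻¹Q = [[2/5, -1/5], [3/10, -2/5]] · [[8], [21]] = [[-1], [-6]].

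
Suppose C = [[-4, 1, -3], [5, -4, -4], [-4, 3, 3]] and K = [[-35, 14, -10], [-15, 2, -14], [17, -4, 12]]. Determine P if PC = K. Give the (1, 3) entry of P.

C is on the right of P, so right-multiply by C⁻¹: P = KC⁻¹.
det C = 4, so C⁻¹ = [[0, -3, -4], [1/4, -6, -31/4], [-1/4, 2, 11/4]].
P = KC⁻¹ = [[-35, 14, -10], [-15, 2, -14], [17, -4, 12]] · [[0, -3, -4], [1/4, -6, -31/4], [-1/4, 2, 11/4]] = [[6, 1, 4], [4, 5, 6], [-4, -3, -4]].

4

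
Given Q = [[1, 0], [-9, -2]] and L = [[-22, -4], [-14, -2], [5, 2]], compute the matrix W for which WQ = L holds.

W = [[-4, 2], [-5, 1], [-4, -1]]

Q is on the right of W, so right-multiply by Q⁻¹: W = LQ⁻¹.
det Q = -2; the adjugate gives Q⁻¹ = [[1, 0], [-9/2, -1/2]].
W = LQ⁻¹ = [[-22, -4], [-14, -2], [5, 2]] · [[1, 0], [-9/2, -1/2]] = [[-4, 2], [-5, 1], [-4, -1]].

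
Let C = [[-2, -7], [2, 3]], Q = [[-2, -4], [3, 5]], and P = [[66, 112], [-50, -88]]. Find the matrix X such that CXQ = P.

X = [[5, -3], [-1, -2]]

X = C⁻¹PQ⁻¹ (apply C⁻¹ on the left and Q⁻¹ on the right).
det C = 8; the adjugate gives C⁻¹ = [[3/8, 7/8], [-1/4, -1/4]].
det Q = 2, so Q⁻¹ = [[5/2, 2], [-3/2, -1]].
C⁻¹P = [[-19, -35], [-4, -6]].
X = (C⁻¹P)Q⁻¹ = [[5, -3], [-1, -2]].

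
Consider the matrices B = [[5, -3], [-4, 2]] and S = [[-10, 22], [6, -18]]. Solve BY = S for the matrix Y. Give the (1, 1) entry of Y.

1

Since B multiplies Y on the left, Y = B⁻¹S.
det B = -2, so B⁻¹ = [[-1, -3/2], [-2, -5/2]].
Y = B⁻¹S = [[-1, -3/2], [-2, -5/2]] · [[-10, 22], [6, -18]] = [[1, 5], [5, 1]].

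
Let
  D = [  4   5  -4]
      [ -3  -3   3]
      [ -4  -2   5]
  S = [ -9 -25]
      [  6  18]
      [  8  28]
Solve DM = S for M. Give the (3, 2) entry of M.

Left-multiplying both sides by D⁻¹ gives M = D⁻¹S.
det D = 3; the adjugate gives D⁻¹ = [[-3, -17/3, 1], [1, 4/3, 0], [-2, -4, 1]].
M = D⁻¹S = [[-3, -17/3, 1], [1, 4/3, 0], [-2, -4, 1]] · [[-9, -25], [6, 18], [8, 28]] = [[1, 1], [-1, -1], [2, 6]].

6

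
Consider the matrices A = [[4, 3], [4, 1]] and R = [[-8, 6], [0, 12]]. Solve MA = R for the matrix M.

Since A sits to the right of M, M = RA⁻¹.
A has determinant -8; A⁻¹ = [[-1/8, 3/8], [1/2, -1/2]].
M = RA⁻¹ = [[-8, 6], [0, 12]] · [[-1/8, 3/8], [1/2, -1/2]] = [[4, -6], [6, -6]].

M = [[4, -6], [6, -6]]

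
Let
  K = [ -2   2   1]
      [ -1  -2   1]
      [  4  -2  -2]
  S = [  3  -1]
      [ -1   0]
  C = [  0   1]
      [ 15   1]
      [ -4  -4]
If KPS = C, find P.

P = [[4, 5], [1, 5], [5, -3]]

P = K⁻¹CS⁻¹ (apply K⁻¹ on the left and S⁻¹ on the right).
det K = 2, so K⁻¹ = [[3, 1, 2], [1, 0, 1/2], [5, 2, 3]].
S has determinant -1; S⁻¹ = [[0, -1], [-1, -3]].
K⁻¹C = [[7, -4], [-2, -1], [18, -5]].
P = (K⁻¹C)S⁻¹ = [[4, 5], [1, 5], [5, -3]].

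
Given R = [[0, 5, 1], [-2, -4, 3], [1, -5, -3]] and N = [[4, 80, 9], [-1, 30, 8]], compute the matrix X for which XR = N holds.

Right-multiplying both sides by R⁻¹ gives X = NR⁻¹.
det R = -1; the adjugate gives R⁻¹ = [[-27, -10, -19], [3, 1, 2], [-14, -5, -10]].
X = NR⁻¹ = [[4, 80, 9], [-1, 30, 8]] · [[-27, -10, -19], [3, 1, 2], [-14, -5, -10]] = [[6, -5, -6], [5, 0, -1]].

X = [[6, -5, -6], [5, 0, -1]]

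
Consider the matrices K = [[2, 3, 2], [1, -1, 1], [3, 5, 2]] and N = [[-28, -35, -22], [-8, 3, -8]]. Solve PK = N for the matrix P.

P = [[-3, -4, -6], [-1, -6, 0]]

Since K sits to the right of P, P = NK⁻¹.
det K = 5; the adjugate gives K⁻¹ = [[-7/5, 4/5, 1], [1/5, -2/5, 0], [8/5, -1/5, -1]].
P = NK⁻¹ = [[-28, -35, -22], [-8, 3, -8]] · [[-7/5, 4/5, 1], [1/5, -2/5, 0], [8/5, -1/5, -1]] = [[-3, -4, -6], [-1, -6, 0]].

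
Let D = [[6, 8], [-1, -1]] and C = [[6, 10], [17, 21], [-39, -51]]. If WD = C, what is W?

Right-multiplying both sides by D⁻¹ gives W = CD⁻¹.
D has determinant 2; D⁻¹ = [[-1/2, -4], [1/2, 3]].
W = CD⁻¹ = [[6, 10], [17, 21], [-39, -51]] · [[-1/2, -4], [1/2, 3]] = [[2, 6], [2, -5], [-6, 3]].

W = [[2, 6], [2, -5], [-6, 3]]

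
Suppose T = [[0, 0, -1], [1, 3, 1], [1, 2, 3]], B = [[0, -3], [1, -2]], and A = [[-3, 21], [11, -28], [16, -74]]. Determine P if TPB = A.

P = T⁻¹AB⁻¹ (apply T⁻¹ on the left and B⁻¹ on the right).
det T = 1, so T⁻¹ = [[7, -2, 3], [-2, 1, -1], [-1, 0, 0]].
det B = 3, so B⁻¹ = [[-2/3, 1], [-1/3, 0]].
T⁻¹A = [[5, -19], [1, 4], [3, -21]].
P = (T⁻¹A)B⁻¹ = [[3, 5], [-2, 1], [5, 3]].

P = [[3, 5], [-2, 1], [5, 3]]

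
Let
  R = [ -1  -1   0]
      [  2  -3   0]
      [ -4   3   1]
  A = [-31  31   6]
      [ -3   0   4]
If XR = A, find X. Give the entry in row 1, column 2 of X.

R is on the right of X, so right-multiply by R⁻¹: X = AR⁻¹.
det R = 5; the adjugate gives R⁻¹ = [[-3/5, 1/5, 0], [-2/5, -1/5, 0], [-6/5, 7/5, 1]].
X = AR⁻¹ = [[-31, 31, 6], [-3, 0, 4]] · [[-3/5, 1/5, 0], [-2/5, -1/5, 0], [-6/5, 7/5, 1]] = [[-1, -4, 6], [-3, 5, 4]].

-4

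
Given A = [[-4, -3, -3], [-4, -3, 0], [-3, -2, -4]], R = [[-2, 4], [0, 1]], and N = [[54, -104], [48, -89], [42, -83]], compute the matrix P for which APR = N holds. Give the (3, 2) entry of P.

Isolating P: multiply by A⁻¹ from the left and R⁻¹ from the right, so P = A⁻¹NR⁻¹.
A has determinant 3; A⁻¹ = [[4, -2, -3], [-16/3, 7/3, 4], [-1/3, 1/3, 0]].
det R = -2, so R⁻¹ = [[-1/2, 2], [0, 1]].
A⁻¹N = [[-6, 11], [-8, 15], [-2, 5]].
P = (A⁻¹N)R⁻¹ = [[3, -1], [4, -1], [1, 1]].

1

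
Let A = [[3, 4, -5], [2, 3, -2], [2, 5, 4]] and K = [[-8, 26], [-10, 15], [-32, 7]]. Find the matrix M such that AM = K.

M = [[-5, -3], [-2, 5], [-3, -3]]

Left-multiplying both sides by A⁻¹ gives M = A⁻¹K.
det A = -2; the adjugate gives A⁻¹ = [[-11, 41/2, -7/2], [6, -11, 2], [-2, 7/2, -1/2]].
M = A⁻¹K = [[-11, 41/2, -7/2], [6, -11, 2], [-2, 7/2, -1/2]] · [[-8, 26], [-10, 15], [-32, 7]] = [[-5, -3], [-2, 5], [-3, -3]].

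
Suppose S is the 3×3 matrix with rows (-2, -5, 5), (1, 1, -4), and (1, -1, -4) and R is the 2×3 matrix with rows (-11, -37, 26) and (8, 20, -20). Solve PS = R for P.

P = [[6, -3, 4], [-4, 0, 0]]

S is on the right of P, so right-multiply by S⁻¹: P = RS⁻¹.
det S = 6; the adjugate gives S⁻¹ = [[-4/3, -25/6, 5/2], [0, 1/2, -1/2], [-1/3, -7/6, 1/2]].
P = RS⁻¹ = [[-11, -37, 26], [8, 20, -20]] · [[-4/3, -25/6, 5/2], [0, 1/2, -1/2], [-1/3, -7/6, 1/2]] = [[6, -3, 4], [-4, 0, 0]].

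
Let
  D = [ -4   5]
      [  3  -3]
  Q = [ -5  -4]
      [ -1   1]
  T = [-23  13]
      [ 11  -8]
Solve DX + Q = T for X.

X = [[2, 2], [-2, 5]]

DX = T − Q = [[-18, 17], [12, -9]].
Left-multiplying both sides by D⁻¹ gives X = D⁻¹(T − Q).
det D = -3, so D⁻¹ = [[1, 5/3], [1, 4/3]].
X = D⁻¹(T − Q) = [[2, 2], [-2, 5]].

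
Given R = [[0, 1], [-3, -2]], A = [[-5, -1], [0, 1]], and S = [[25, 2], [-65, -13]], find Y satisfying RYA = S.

Left-multiply by R⁻¹ and right-multiply by A⁻¹: Y = R⁻¹SA⁻¹.
R has determinant 3; R⁻¹ = [[-2/3, -1/3], [1, 0]].
det A = -5; the adjugate gives A⁻¹ = [[-1/5, -1/5], [0, 1]].
R⁻¹S = [[5, 3], [25, 2]].
Y = (R⁻¹S)A⁻¹ = [[-1, 2], [-5, -3]].

Y = [[-1, 2], [-5, -3]]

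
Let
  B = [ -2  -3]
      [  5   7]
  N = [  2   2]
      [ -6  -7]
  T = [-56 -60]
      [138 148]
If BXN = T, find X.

Left-multiply by B⁻¹ and right-multiply by N⁻¹: X = B⁻¹TN⁻¹.
B has determinant 1; B⁻¹ = [[7, 3], [-5, -2]].
det N = -2, so N⁻¹ = [[7/2, 1], [-3, -1]].
B⁻¹T = [[22, 24], [4, 4]].
X = (B⁻¹T)N⁻¹ = [[5, -2], [2, 0]].

X = [[5, -2], [2, 0]]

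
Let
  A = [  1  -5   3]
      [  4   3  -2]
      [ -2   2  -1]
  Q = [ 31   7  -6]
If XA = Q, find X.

Right-multiplying both sides by A⁻¹ gives X = QA⁻¹.
det A = 3, so A⁻¹ = [[1/3, 1/3, 1/3], [8/3, 5/3, 14/3], [14/3, 8/3, 23/3]].
X = QA⁻¹ = [[31, 7, -6]] · [[1/3, 1/3, 1/3], [8/3, 5/3, 14/3], [14/3, 8/3, 23/3]] = [[1, 6, -3]].

X = [[1, 6, -3]]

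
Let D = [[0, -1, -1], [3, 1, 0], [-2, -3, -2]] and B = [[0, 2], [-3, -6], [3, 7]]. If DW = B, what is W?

D is on the left of W, so left-multiply by D⁻¹: W = D⁻¹B.
det D = 1, so D⁻¹ = [[-2, 1, 1], [6, -2, -3], [-7, 2, 3]].
W = D⁻¹B = [[-2, 1, 1], [6, -2, -3], [-7, 2, 3]] · [[0, 2], [-3, -6], [3, 7]] = [[0, -3], [-3, 3], [3, -5]].

W = [[0, -3], [-3, 3], [3, -5]]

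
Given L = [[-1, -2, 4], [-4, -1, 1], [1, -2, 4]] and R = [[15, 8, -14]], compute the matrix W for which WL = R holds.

Since L sits to the right of W, W = RL⁻¹.
det L = 4, so L⁻¹ = [[-1/2, 0, 1/2], [17/4, -2, -15/4], [9/4, -1, -7/4]].
W = RL⁻¹ = [[15, 8, -14]] · [[-1/2, 0, 1/2], [17/4, -2, -15/4], [9/4, -1, -7/4]] = [[-5, -2, 2]].

W = [[-5, -2, 2]]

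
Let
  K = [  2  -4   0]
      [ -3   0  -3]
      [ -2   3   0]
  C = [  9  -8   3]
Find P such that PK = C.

K is on the right of P, so right-multiply by K⁻¹: P = CK⁻¹.
det K = -6; the adjugate gives K⁻¹ = [[-3/2, 0, -2], [-1, 0, -1], [3/2, -1/3, 2]].
P = CK⁻¹ = [[9, -8, 3]] · [[-3/2, 0, -2], [-1, 0, -1], [3/2, -1/3, 2]] = [[-1, -1, -4]].

P = [[-1, -1, -4]]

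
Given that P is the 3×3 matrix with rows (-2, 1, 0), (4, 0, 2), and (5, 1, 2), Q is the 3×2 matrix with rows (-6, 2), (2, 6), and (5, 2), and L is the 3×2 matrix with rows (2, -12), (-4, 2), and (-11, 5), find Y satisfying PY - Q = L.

PY = L + Q = [[-4, -10], [-2, 8], [-6, 7]].
P is on the left of Y, so left-multiply by P⁻¹: Y = P⁻¹(L + Q).
det P = 6, so P⁻¹ = [[-1/3, -1/3, 1/3], [1/3, -2/3, 2/3], [2/3, 7/6, -2/3]].
Y = P⁻¹(L + Q) = [[0, 3], [-4, -4], [-1, -2]].

Y = [[0, 3], [-4, -4], [-1, -2]]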